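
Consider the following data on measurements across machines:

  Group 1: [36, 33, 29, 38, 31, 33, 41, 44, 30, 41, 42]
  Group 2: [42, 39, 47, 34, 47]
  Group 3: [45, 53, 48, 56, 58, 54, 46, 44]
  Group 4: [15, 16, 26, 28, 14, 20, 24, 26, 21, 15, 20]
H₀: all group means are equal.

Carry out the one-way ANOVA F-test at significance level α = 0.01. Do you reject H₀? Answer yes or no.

reject H₀: yes

Group means [36.18, 41.80, 50.50, 20.45], grand mean 35.314
SSB = Σnᵢ(x̄ᵢ−x̄)² = 4492.379; SSW = ΣΣ(x−x̄ᵢ)² = 861.164
MSB = 4492.379/3 = 1497.4597; MSW = 861.164/31 = 27.7795
F = MSB/MSW = 53.9053
df = (3, 31)
p-value (upper-tail) = 0.00000
At α=0.01: p < α → reject H₀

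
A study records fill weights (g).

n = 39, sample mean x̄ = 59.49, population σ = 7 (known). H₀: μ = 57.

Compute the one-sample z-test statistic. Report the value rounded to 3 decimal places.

SE = σ/√n = 7/√39 = 1.1209
z = (x̄−μ₀)/SE = (59.49−57)/1.1209 = 2.2214

test statistic = 2.221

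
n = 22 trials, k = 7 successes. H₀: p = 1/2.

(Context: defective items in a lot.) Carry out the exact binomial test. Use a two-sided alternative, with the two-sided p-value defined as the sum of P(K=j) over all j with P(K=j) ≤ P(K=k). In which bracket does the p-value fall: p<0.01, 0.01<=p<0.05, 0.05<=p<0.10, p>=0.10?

p-value bracket: p>=0.10

Exact binomial: n=22, k=7, p₀=1/2=0.5000
P(X=j) = C(n,j)·p₀^j·(1−p₀)^(n−j); p = Σ P(X=j) over j with P(X=j) ≤ P(X=7)
p-value (two-sided) = 0.13380
→ bracket: p>=0.10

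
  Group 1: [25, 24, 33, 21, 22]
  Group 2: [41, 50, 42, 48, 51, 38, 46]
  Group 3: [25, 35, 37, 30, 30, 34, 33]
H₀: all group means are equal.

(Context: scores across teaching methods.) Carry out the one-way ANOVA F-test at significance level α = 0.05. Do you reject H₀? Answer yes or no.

Group means [25.00, 45.14, 32.00], grand mean 35.000
SSB = Σnᵢ(x̄ᵢ−x̄)² = 1283.143; SSW = ΣΣ(x−x̄ᵢ)² = 330.857
MSB = 1283.143/2 = 641.5714; MSW = 330.857/16 = 20.6786
F = MSB/MSW = 31.0259
df = (2, 16)
p-value (upper-tail) = 0.00000
At α=0.05: p < α → reject H₀

reject H₀: yes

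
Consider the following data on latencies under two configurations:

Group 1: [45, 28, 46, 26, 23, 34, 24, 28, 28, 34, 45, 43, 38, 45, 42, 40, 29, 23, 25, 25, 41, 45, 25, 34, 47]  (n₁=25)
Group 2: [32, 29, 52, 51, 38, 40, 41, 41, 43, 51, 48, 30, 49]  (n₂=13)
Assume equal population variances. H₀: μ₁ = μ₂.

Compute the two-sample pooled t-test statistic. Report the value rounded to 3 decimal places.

test statistic = -2.547

x̄₁=34.520, s₁=8.704, n₁=25
x̄₂=41.923, s₂=8.077, n₂=13
s_p² = [24·8.704² + 12·8.077²]/36 = 72.2545
SE = √(s_p²·(1/25+1/13)) = 2.9066
t = (34.520−41.923)/2.9066 = -2.5470
df = 36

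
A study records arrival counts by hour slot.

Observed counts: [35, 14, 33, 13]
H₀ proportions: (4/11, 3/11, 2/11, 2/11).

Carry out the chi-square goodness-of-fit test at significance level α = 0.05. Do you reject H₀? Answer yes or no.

n = 95; E_i = n·p_i = [34.55, 25.91, 17.27, 17.27]
χ² = (35−34.55)²/34.55 + (14−25.91)²/25.91 + (33−17.27)²/17.27 + (13−17.27)²/17.27 = 20.8570
df = 3
p-value (upper-tail) = 0.00011
At α=0.05: p < α → reject H₀

reject H₀: yes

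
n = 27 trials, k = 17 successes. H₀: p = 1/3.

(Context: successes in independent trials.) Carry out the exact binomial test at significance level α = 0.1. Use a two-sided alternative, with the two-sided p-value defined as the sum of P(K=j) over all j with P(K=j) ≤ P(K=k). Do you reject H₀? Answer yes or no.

reject H₀: yes

Exact binomial: n=27, k=17, p₀=1/3=0.3333
P(X=j) = C(n,j)·p₀^j·(1−p₀)^(n−j); p = Σ P(X=j) over j with P(X=j) ≤ P(X=17)
p-value (two-sided) = 0.00180
At α=0.1: p < α → reject H₀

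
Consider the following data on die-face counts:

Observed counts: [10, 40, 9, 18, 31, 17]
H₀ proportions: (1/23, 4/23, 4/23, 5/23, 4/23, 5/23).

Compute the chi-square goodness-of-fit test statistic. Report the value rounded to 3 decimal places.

test statistic = 37.490

n = 125; E_i = n·p_i = [5.43, 21.74, 21.74, 27.17, 21.74, 27.17]
χ² = (10−5.43)²/5.43 + (40−21.74)²/21.74 + (9−21.74)²/21.74 + (18−27.17)²/27.17 + (31−21.74)²/21.74 + (17−27.17)²/27.17 = 37.4904
df = 5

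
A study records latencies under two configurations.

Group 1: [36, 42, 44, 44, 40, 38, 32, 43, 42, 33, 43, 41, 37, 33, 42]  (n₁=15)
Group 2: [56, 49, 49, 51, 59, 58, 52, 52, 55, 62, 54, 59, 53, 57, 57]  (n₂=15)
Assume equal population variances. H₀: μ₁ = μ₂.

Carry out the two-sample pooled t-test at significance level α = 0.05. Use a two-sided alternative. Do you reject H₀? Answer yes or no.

x̄₁=39.333, s₁=4.203, n₁=15
x̄₂=54.867, s₂=3.871, n₂=15
s_p² = [14·4.203² + 14·3.871²]/28 = 16.3238
SE = √(s_p²·(1/15+1/15)) = 1.4753
t = (39.333−54.867)/1.4753 = -10.5289
df = 28
p-value (two-sided) = 0.00000
At α=0.05: p < α → reject H₀

reject H₀: yes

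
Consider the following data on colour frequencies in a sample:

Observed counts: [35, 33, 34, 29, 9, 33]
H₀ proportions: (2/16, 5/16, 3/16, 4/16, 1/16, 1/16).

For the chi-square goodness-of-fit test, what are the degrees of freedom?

degrees of freedom = 5

df = k − 1 = 6 − 1 = 5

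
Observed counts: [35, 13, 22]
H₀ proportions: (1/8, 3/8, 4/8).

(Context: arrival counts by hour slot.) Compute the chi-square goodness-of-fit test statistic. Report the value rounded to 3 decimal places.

n = 70; E_i = n·p_i = [8.75, 26.25, 35.00]
χ² = (35−8.75)²/8.75 + (13−26.25)²/26.25 + (22−35.00)²/35.00 = 90.2667
df = 2

test statistic = 90.267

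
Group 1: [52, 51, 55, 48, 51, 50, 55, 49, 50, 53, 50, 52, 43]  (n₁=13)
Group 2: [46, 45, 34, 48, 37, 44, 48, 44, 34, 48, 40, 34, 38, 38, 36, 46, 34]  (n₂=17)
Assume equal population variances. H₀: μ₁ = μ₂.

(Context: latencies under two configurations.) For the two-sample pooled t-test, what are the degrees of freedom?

degrees of freedom = 28

df = n₁ + n₂ − 2 = 13 + 17 − 2 = 28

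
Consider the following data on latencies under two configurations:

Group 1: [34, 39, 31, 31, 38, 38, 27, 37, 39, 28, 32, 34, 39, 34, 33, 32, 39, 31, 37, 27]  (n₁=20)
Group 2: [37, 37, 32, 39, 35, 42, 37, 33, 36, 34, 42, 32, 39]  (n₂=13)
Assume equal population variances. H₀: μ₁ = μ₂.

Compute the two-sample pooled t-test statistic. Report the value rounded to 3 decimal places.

x̄₁=34.000, s₁=4.104, n₁=20
x̄₂=36.538, s₂=3.357, n₂=13
s_p² = [19·4.104² + 12·3.357²]/31 = 14.6849
SE = √(s_p²·(1/20+1/13)) = 1.3652
t = (34.000−36.538)/1.3652 = -1.8594
df = 31

test statistic = -1.859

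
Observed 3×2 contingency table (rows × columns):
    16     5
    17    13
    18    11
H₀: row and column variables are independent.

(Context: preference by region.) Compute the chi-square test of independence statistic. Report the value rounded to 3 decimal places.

Row totals [21, 30, 29], col totals [51, 29], n=80
χ² = (16−13.39)²/13.39 + (5−7.61)²/7.61 + (17−19.12)²/19.12 + (13−10.88)²/10.88 + (18−18.49)²/18.49 + (11−10.51)²/10.51 = 2.0932
df = 2

test statistic = 2.093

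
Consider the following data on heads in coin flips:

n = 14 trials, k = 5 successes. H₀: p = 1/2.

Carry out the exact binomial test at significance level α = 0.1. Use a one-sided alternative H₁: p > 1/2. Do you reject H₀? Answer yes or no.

reject H₀: no

Exact binomial: n=14, k=5, p₀=1/2=0.5000
P(X≥5) from Σ C(n,i)·p₀^i·(1−p₀)^(n−i)
p-value (one-sided, H₁ greater) = 0.91022
At α=0.1: p ≥ α → fail to reject H₀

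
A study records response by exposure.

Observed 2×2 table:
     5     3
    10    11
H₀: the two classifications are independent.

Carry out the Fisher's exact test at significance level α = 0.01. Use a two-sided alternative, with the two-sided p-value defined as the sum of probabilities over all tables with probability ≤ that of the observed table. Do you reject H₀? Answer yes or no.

reject H₀: no

Margins: r₁=8, r₂=21, c₁=15, c₂=14, n=29
p_obs = C(8,5)·C(21,10)/C(29,15); sum pmf over tables with pmf ≤ p_obs
p-value (two-sided) = 0.68166
At α=0.01: p ≥ α → fail to reject H₀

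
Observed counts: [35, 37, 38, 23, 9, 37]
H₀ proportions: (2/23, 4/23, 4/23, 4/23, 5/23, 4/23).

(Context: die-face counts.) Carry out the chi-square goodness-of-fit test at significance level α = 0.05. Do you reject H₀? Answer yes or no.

reject H₀: yes

n = 179; E_i = n·p_i = [15.57, 31.13, 31.13, 31.13, 38.91, 31.13]
χ² = (35−15.57)²/15.57 + (37−31.13)²/31.13 + (38−31.13)²/31.13 + (23−31.13)²/31.13 + (9−38.91)²/38.91 + (37−31.13)²/31.13 = 53.1137
df = 5
p-value (upper-tail) = 0.00000
At α=0.05: p < α → reject H₀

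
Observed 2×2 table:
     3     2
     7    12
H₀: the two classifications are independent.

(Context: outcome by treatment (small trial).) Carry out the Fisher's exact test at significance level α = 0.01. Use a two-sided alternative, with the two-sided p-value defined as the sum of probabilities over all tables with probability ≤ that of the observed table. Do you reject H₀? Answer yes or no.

reject H₀: no

Margins: r₁=5, r₂=19, c₁=10, c₂=14, n=24
p_obs = C(5,3)·C(19,7)/C(24,10); sum pmf over tables with pmf ≤ p_obs
p-value (two-sided) = 0.61462
At α=0.01: p ≥ α → fail to reject H₀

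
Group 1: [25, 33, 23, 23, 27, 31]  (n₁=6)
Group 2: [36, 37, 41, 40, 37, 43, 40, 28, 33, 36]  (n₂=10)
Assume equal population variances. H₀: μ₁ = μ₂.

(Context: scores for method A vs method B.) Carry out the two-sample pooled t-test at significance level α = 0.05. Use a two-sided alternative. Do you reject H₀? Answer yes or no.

x̄₁=27.000, s₁=4.195, n₁=6
x̄₂=37.100, s₂=4.332, n₂=10
s_p² = [5·4.195² + 9·4.332²]/14 = 18.3500
SE = √(s_p²·(1/6+1/10)) = 2.2121
t = (27.000−37.100)/2.2121 = -4.5658
df = 14
p-value (two-sided) = 0.00044
At α=0.05: p < α → reject H₀

reject H₀: yes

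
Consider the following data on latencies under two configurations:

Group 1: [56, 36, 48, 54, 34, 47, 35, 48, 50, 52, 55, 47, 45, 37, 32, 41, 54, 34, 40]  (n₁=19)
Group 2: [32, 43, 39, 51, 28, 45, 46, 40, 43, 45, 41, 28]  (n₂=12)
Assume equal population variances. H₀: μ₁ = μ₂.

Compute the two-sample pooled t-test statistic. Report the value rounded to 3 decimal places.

x̄₁=44.474, s₁=8.079, n₁=19
x̄₂=40.083, s₂=7.255, n₂=12
s_p² = [18·8.079² + 11·7.255²]/29 = 60.4708
SE = √(s_p²·(1/19+1/12)) = 2.8674
t = (44.474−40.083)/2.8674 = 1.5311
df = 29

test statistic = 1.531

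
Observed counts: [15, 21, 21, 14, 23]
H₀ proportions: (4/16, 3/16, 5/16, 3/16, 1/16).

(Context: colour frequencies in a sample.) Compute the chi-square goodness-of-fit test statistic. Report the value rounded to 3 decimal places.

test statistic = 56.772

n = 94; E_i = n·p_i = [23.50, 17.62, 29.38, 17.62, 5.88]
χ² = (15−23.50)²/23.50 + (21−17.62)²/17.62 + (21−29.38)²/29.38 + (14−17.62)²/17.62 + (23−5.88)²/5.88 = 56.7716
df = 4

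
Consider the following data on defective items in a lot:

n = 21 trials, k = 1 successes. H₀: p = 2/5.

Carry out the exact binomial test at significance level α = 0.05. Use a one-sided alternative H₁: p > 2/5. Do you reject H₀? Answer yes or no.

reject H₀: no

Exact binomial: n=21, k=1, p₀=2/5=0.4000
P(X≥1) from Σ C(n,i)·p₀^i·(1−p₀)^(n−i)
p-value (one-sided, H₁ greater) = 0.99998
At α=0.05: p ≥ α → fail to reject H₀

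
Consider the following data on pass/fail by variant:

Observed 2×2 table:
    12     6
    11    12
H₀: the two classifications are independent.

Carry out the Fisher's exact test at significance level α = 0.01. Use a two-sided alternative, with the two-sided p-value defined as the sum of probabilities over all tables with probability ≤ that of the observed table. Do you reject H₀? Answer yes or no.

reject H₀: no

Margins: r₁=18, r₂=23, c₁=23, c₂=18, n=41
p_obs = C(18,12)·C(23,11)/C(41,23); sum pmf over tables with pmf ≤ p_obs
p-value (two-sided) = 0.34283
At α=0.01: p ≥ α → fail to reject H₀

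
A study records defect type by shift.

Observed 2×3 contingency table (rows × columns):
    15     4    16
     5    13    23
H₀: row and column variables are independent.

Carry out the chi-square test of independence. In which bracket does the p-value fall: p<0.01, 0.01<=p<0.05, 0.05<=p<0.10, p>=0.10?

p-value bracket: p<0.01

Row totals [35, 41], col totals [20, 17, 39], n=76
χ² = (15−9.21)²/9.21 + (4−7.83)²/7.83 + (16−17.96)²/17.96 + (5−10.79)²/10.79 + (13−9.17)²/9.17 + (23−21.04)²/21.04 = 10.6136
df = 2
p-value (upper-tail) = 0.00496
→ bracket: p<0.01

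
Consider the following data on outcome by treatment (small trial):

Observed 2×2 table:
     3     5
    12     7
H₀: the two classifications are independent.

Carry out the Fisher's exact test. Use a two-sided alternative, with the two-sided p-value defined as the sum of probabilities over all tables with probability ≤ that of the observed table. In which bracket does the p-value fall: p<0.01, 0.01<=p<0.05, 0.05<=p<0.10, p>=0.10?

p-value bracket: p>=0.10

Margins: r₁=8, r₂=19, c₁=15, c₂=12, n=27
p_obs = C(8,3)·C(19,12)/C(27,15); sum pmf over tables with pmf ≤ p_obs
p-value (two-sided) = 0.39807
→ bracket: p>=0.10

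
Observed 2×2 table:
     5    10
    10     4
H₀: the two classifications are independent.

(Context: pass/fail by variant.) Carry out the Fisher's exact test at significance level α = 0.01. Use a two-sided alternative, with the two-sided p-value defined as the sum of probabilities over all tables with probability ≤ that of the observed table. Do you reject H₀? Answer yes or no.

Margins: r₁=15, r₂=14, c₁=15, c₂=14, n=29
p_obs = C(15,5)·C(14,10)/C(29,15); sum pmf over tables with pmf ≤ p_obs
p-value (two-sided) = 0.06560
At α=0.01: p ≥ α → fail to reject H₀

reject H₀: no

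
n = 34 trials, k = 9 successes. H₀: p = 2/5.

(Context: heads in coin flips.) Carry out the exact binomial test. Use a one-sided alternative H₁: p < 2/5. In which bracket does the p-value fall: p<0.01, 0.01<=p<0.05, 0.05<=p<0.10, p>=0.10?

Exact binomial: n=34, k=9, p₀=2/5=0.4000
P(X≤9) from Σ C(n,i)·p₀^i·(1−p₀)^(n−i)
p-value (one-sided, H₁ less) = 0.07316
→ bracket: 0.05<=p<0.10

p-value bracket: 0.05<=p<0.10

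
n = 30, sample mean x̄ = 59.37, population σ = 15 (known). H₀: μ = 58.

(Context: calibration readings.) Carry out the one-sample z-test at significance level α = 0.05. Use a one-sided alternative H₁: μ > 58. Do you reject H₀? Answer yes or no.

reject H₀: no

SE = σ/√n = 15/√30 = 2.7386
z = (x̄−μ₀)/SE = (59.37−58)/2.7386 = 0.5003
p-value (one-sided, H₁ greater) = 0.30845
At α=0.05: p ≥ α → fail to reject H₀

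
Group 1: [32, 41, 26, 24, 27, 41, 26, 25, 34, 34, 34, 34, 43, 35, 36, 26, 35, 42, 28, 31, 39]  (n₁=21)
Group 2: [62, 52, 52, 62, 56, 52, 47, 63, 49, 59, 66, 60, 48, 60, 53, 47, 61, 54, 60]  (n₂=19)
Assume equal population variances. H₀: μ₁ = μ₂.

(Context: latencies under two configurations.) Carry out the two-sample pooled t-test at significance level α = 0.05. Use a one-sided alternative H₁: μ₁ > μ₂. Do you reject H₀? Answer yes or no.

x̄₁=33.000, s₁=6.017, n₁=21
x̄₂=55.947, s₂=5.958, n₂=19
s_p² = [20·6.017² + 18·5.958²]/38 = 35.8670
SE = √(s_p²·(1/21+1/19)) = 1.8962
t = (33.000−55.947)/1.8962 = -12.1016
df = 38
p-value (one-sided, H₁ greater) = 1.00000
At α=0.05: p ≥ α → fail to reject H₀

reject H₀: no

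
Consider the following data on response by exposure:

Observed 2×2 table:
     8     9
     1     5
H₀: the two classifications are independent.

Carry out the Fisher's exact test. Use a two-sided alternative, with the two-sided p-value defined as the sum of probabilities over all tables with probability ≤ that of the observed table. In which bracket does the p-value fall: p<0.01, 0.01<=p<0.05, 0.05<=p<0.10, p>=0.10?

Margins: r₁=17, r₂=6, c₁=9, c₂=14, n=23
p_obs = C(17,8)·C(6,1)/C(23,9); sum pmf over tables with pmf ≤ p_obs
p-value (two-sided) = 0.34013
→ bracket: p>=0.10

p-value bracket: p>=0.10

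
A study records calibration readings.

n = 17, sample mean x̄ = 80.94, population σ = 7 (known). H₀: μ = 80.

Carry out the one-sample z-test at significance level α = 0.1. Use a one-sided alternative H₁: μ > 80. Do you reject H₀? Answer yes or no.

SE = σ/√n = 7/√17 = 1.6977
z = (x̄−μ₀)/SE = (80.94−80)/1.6977 = 0.5537
p-value (one-sided, H₁ greater) = 0.28990
At α=0.1: p ≥ α → fail to reject H₀

reject H₀: no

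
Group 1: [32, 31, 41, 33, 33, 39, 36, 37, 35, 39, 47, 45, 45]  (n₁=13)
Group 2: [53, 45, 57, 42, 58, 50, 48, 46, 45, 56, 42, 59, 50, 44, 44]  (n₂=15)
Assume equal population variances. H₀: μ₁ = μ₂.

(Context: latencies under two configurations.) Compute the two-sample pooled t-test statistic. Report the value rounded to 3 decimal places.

x̄₁=37.923, s₁=5.314, n₁=13
x̄₂=49.267, s₂=5.982, n₂=15
s_p² = [12·5.314² + 14·5.982²]/26 = 32.3022
SE = √(s_p²·(1/13+1/15)) = 2.1537
t = (37.923−49.267)/2.1537 = -5.2671
df = 26

test statistic = -5.267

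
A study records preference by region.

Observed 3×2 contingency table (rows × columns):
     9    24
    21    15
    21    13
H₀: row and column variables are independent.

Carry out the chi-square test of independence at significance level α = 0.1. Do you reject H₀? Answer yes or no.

Row totals [33, 36, 34], col totals [51, 52], n=103
χ² = (9−16.34)²/16.34 + (24−16.66)²/16.66 + (21−17.83)²/17.83 + (15−18.17)²/18.17 + (21−16.83)²/16.83 + (13−17.17)²/17.17 = 9.6917
df = 2
p-value (upper-tail) = 0.00786
At α=0.1: p < α → reject H₀

reject H₀: yes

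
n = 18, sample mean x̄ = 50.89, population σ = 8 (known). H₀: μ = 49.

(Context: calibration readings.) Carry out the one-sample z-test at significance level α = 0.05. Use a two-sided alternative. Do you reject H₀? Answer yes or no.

SE = σ/√n = 8/√18 = 1.8856
z = (x̄−μ₀)/SE = (50.89−49)/1.8856 = 1.0023
p-value (two-sided) = 0.31619
At α=0.05: p ≥ α → fail to reject H₀

reject H₀: no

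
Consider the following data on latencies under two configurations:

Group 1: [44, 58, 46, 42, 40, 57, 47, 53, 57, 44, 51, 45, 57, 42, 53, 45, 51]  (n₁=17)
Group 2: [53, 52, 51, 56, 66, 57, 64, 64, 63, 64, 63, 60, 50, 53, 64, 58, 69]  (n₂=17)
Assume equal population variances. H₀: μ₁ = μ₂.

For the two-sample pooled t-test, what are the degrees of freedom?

df = n₁ + n₂ − 2 = 17 + 17 − 2 = 32

degrees of freedom = 32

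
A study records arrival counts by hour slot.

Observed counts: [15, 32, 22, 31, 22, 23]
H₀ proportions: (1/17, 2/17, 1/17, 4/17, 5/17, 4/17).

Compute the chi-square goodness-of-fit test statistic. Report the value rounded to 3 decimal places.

n = 145; E_i = n·p_i = [8.53, 17.06, 8.53, 34.12, 42.65, 34.12]
χ² = (15−8.53)²/8.53 + (32−17.06)²/17.06 + (22−8.53)²/8.53 + (31−34.12)²/34.12 + (22−42.65)²/42.65 + (23−34.12)²/34.12 = 53.1731
df = 5

test statistic = 53.173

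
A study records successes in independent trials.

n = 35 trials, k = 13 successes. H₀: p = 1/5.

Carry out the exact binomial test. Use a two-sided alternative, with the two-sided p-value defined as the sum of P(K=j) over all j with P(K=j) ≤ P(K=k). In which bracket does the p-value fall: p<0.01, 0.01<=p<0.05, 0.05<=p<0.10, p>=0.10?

p-value bracket: 0.01<=p<0.05

Exact binomial: n=35, k=13, p₀=1/5=0.2000
P(X=j) = C(n,j)·p₀^j·(1−p₀)^(n−j); p = Σ P(X=j) over j with P(X=j) ≤ P(X=13)
p-value (two-sided) = 0.01814
→ bracket: 0.01<=p<0.05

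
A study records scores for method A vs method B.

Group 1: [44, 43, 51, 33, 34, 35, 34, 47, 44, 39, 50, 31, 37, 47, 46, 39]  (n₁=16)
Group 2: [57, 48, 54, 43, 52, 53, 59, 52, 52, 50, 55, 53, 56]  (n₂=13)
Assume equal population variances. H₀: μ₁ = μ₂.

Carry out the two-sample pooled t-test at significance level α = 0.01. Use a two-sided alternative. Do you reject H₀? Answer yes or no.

reject H₀: yes

x̄₁=40.875, s₁=6.438, n₁=16
x̄₂=52.615, s₂=4.093, n₂=13
s_p² = [15·6.438² + 12·4.093²]/27 = 30.4751
SE = √(s_p²·(1/16+1/13)) = 2.0613
t = (40.875−52.615)/2.0613 = -5.6956
df = 27
p-value (two-sided) = 0.00000
At α=0.01: p < α → reject H₀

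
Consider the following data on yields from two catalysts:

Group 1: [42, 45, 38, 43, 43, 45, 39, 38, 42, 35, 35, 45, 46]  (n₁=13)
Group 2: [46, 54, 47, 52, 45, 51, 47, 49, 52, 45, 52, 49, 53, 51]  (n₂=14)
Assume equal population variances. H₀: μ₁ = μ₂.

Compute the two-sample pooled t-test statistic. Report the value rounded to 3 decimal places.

x̄₁=41.231, s₁=3.833, n₁=13
x̄₂=49.500, s₂=3.057, n₂=14
s_p² = [12·3.833² + 13·3.057²]/25 = 11.9123
SE = √(s_p²·(1/13+1/14)) = 1.3294
t = (41.231−49.500)/1.3294 = -6.2204
df = 25

test statistic = -6.220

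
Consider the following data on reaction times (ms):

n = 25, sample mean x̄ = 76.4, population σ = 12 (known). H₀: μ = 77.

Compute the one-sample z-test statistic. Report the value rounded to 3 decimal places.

test statistic = -0.250

SE = σ/√n = 12/√25 = 2.4000
z = (x̄−μ₀)/SE = (76.4−77)/2.4000 = -0.2500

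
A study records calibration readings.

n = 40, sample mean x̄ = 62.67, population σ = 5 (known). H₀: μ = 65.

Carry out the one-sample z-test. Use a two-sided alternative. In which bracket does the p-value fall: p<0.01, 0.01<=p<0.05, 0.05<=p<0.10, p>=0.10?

SE = σ/√n = 5/√40 = 0.7906
z = (x̄−μ₀)/SE = (62.67−65)/0.7906 = -2.9472
p-value (two-sided) = 0.00321
→ bracket: p<0.01

p-value bracket: p<0.01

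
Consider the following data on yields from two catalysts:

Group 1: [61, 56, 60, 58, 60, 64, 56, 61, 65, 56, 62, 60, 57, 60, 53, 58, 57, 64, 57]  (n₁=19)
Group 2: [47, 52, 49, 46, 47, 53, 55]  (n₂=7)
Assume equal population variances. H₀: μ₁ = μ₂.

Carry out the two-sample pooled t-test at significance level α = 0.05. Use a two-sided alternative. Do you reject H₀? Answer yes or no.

x̄₁=59.211, s₁=3.190, n₁=19
x̄₂=49.857, s₂=3.485, n₂=7
s_p² = [18·3.190² + 6·3.485²]/24 = 10.6673
SE = √(s_p²·(1/19+1/7)) = 1.4441
t = (59.211−49.857)/1.4441 = 6.4771
df = 24
p-value (two-sided) = 0.00000
At α=0.05: p < α → reject H₀

reject H₀: yes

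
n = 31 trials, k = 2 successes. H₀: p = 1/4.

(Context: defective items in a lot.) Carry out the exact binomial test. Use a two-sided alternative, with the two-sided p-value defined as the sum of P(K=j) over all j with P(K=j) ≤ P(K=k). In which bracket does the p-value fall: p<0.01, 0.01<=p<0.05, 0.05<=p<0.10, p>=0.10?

p-value bracket: 0.01<=p<0.05

Exact binomial: n=31, k=2, p₀=1/4=0.2500
P(X=j) = C(n,j)·p₀^j·(1−p₀)^(n−j); p = Σ P(X=j) over j with P(X=j) ≤ P(X=2)
p-value (two-sided) = 0.01254
→ bracket: 0.01<=p<0.05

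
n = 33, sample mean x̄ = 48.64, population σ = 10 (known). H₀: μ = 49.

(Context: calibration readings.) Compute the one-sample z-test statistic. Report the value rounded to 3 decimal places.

test statistic = -0.207

SE = σ/√n = 10/√33 = 1.7408
z = (x̄−μ₀)/SE = (48.64−49)/1.7408 = -0.2068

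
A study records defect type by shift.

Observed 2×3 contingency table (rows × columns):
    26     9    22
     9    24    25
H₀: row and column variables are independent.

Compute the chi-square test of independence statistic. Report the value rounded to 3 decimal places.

Row totals [57, 58], col totals [35, 33, 47], n=115
χ² = (26−17.35)²/17.35 + (9−16.36)²/16.36 + (22−23.30)²/23.30 + (9−17.65)²/17.65 + (24−16.64)²/16.64 + (25−23.70)²/23.70 = 15.2593
df = 2

test statistic = 15.259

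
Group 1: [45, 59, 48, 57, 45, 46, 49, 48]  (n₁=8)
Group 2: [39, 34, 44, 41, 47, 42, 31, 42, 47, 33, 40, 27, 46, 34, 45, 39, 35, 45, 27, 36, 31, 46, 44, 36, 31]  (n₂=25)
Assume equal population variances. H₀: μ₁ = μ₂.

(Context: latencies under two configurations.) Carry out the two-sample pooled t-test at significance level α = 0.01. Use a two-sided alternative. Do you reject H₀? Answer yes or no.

reject H₀: yes

x̄₁=49.625, s₁=5.397, n₁=8
x̄₂=38.480, s₂=6.339, n₂=25
s_p² = [7·5.397² + 24·6.339²]/31 = 37.6811
SE = √(s_p²·(1/8+1/25)) = 2.4935
t = (49.625−38.480)/2.4935 = 4.4697
df = 31
p-value (two-sided) = 0.00010
At α=0.01: p < α → reject H₀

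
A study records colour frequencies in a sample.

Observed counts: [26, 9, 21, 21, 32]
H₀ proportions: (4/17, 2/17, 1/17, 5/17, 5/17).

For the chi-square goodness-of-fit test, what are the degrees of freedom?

degrees of freedom = 4

df = k − 1 = 5 − 1 = 4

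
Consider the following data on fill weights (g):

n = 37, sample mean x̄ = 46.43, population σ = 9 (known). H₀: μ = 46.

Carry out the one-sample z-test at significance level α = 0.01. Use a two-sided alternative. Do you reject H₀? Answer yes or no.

SE = σ/√n = 9/√37 = 1.4796
z = (x̄−μ₀)/SE = (46.43−46)/1.4796 = 0.2906
p-value (two-sided) = 0.77134
At α=0.01: p ≥ α → fail to reject H₀

reject H₀: no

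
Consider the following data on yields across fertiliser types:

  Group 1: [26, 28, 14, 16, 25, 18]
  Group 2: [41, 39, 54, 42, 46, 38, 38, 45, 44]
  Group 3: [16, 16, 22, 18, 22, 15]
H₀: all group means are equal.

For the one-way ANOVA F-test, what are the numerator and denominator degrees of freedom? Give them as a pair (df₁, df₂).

degrees of freedom = [2, 18]

k = 3 groups, N = 21 total
df = (k−1, N−k) = (3−1, 21−3) = (2, 18)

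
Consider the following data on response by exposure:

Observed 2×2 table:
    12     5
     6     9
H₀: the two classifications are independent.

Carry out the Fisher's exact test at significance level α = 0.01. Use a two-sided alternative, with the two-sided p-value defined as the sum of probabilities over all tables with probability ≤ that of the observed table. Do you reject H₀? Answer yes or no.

Margins: r₁=17, r₂=15, c₁=18, c₂=14, n=32
p_obs = C(17,12)·C(15,6)/C(32,18); sum pmf over tables with pmf ≤ p_obs
p-value (two-sided) = 0.15267
At α=0.01: p ≥ α → fail to reject H₀

reject H₀: no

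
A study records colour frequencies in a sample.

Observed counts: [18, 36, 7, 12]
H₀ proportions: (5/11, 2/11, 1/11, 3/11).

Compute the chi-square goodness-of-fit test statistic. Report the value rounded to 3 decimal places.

n = 73; E_i = n·p_i = [33.18, 13.27, 6.64, 19.91]
χ² = (18−33.18)²/33.18 + (36−13.27)²/13.27 + (7−6.64)²/6.64 + (12−19.91)²/19.91 = 49.0247
df = 3

test statistic = 49.025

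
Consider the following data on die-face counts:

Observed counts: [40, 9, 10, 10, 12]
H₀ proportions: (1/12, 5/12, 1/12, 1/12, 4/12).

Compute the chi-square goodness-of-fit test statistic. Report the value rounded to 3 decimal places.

n = 81; E_i = n·p_i = [6.75, 33.75, 6.75, 6.75, 27.00]
χ² = (40−6.75)²/6.75 + (9−33.75)²/33.75 + (10−6.75)²/6.75 + (10−6.75)²/6.75 + (12−27.00)²/27.00 = 193.4000
df = 4

test statistic = 193.400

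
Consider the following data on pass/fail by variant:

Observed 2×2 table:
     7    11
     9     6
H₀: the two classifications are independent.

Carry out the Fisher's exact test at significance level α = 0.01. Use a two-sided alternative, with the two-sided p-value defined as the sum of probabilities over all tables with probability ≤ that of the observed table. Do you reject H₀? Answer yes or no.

reject H₀: no

Margins: r₁=18, r₂=15, c₁=16, c₂=17, n=33
p_obs = C(18,7)·C(15,9)/C(33,16); sum pmf over tables with pmf ≤ p_obs
p-value (two-sided) = 0.30283
At α=0.01: p ≥ α → fail to reject H₀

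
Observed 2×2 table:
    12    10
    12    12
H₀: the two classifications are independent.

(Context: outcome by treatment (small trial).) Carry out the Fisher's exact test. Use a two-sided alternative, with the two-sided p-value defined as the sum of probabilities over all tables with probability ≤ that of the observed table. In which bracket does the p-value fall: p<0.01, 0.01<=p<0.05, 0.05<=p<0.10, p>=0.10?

p-value bracket: p>=0.10

Margins: r₁=22, r₂=24, c₁=24, c₂=22, n=46
p_obs = C(22,12)·C(24,12)/C(46,24); sum pmf over tables with pmf ≤ p_obs
p-value (two-sided) = 0.77683
→ bracket: p>=0.10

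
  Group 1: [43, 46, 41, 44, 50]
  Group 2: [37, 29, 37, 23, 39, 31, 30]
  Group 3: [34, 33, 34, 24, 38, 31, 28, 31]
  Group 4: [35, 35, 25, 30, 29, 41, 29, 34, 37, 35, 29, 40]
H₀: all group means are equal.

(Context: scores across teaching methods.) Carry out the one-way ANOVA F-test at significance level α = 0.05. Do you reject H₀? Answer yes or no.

reject H₀: yes

Group means [44.80, 32.29, 31.62, 33.25], grand mean 34.438
SSB = Σnᵢ(x̄ᵢ−x̄)² = 649.521; SSW = ΣΣ(x−x̄ᵢ)² = 628.354
MSB = 649.521/3 = 216.5071; MSW = 628.354/28 = 22.4412
F = MSB/MSW = 9.6478
df = (3, 28)
p-value (upper-tail) = 0.00015
At α=0.05: p < α → reject H₀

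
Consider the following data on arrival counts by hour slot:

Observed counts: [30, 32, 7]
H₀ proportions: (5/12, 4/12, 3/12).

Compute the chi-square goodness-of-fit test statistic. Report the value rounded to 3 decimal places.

test statistic = 9.667

n = 69; E_i = n·p_i = [28.75, 23.00, 17.25]
χ² = (30−28.75)²/28.75 + (32−23.00)²/23.00 + (7−17.25)²/17.25 = 9.6667
df = 2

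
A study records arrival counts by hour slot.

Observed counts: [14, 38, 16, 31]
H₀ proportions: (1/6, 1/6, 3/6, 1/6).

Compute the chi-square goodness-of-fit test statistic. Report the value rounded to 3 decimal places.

n = 99; E_i = n·p_i = [16.50, 16.50, 49.50, 16.50]
χ² = (14−16.50)²/16.50 + (38−16.50)²/16.50 + (16−49.50)²/49.50 + (31−16.50)²/16.50 = 63.8081
df = 3

test statistic = 63.808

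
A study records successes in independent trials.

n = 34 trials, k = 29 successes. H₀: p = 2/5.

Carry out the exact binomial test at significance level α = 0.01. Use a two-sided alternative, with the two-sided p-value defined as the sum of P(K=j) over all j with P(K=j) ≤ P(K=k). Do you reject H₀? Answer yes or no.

reject H₀: yes

Exact binomial: n=34, k=29, p₀=2/5=0.4000
P(X=j) = C(n,j)·p₀^j·(1−p₀)^(n−j); p = Σ P(X=j) over j with P(X=j) ≤ P(X=29)
p-value (two-sided) = 0.00000
At α=0.01: p < α → reject H₀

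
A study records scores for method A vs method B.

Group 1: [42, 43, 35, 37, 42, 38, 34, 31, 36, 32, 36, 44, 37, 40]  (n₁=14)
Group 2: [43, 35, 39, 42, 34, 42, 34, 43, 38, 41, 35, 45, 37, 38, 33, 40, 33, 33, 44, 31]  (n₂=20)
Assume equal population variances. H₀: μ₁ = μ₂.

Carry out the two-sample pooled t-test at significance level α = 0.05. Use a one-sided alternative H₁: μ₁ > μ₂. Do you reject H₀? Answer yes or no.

x̄₁=37.643, s₁=4.069, n₁=14
x̄₂=38.000, s₂=4.329, n₂=20
s_p² = [13·4.069² + 19·4.329²]/32 = 17.8504
SE = √(s_p²·(1/14+1/20)) = 1.4723
t = (37.643−38.000)/1.4723 = -0.2426
df = 32
p-value (one-sided, H₁ greater) = 0.59506
At α=0.05: p ≥ α → fail to reject H₀

reject H₀: no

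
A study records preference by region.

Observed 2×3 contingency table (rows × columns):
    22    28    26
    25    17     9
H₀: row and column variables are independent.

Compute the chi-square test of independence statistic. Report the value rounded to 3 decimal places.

Row totals [76, 51], col totals [47, 45, 35], n=127
χ² = (22−28.13)²/28.13 + (28−26.93)²/26.93 + (26−20.94)²/20.94 + (25−18.87)²/18.87 + (17−18.07)²/18.07 + (9−14.06)²/14.06 = 6.4669
df = 2

test statistic = 6.467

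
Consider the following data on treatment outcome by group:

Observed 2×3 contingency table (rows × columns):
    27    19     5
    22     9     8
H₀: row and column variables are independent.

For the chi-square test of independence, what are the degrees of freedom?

df = (r−1)(c−1) = (2−1)·(3−1) = 2

degrees of freedom = 2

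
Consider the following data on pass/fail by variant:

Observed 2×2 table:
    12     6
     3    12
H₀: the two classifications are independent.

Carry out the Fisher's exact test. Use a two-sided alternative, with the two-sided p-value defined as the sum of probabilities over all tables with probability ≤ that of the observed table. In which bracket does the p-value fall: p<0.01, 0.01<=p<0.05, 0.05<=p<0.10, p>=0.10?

p-value bracket: 0.01<=p<0.05

Margins: r₁=18, r₂=15, c₁=15, c₂=18, n=33
p_obs = C(18,12)·C(15,3)/C(33,15); sum pmf over tables with pmf ≤ p_obs
p-value (two-sided) = 0.01346
→ bracket: 0.01<=p<0.05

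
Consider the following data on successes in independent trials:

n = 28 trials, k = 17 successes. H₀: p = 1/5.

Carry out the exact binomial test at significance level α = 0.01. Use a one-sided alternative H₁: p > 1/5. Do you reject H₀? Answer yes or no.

Exact binomial: n=28, k=17, p₀=1/5=0.2000
P(X≥17) from Σ C(n,i)·p₀^i·(1−p₀)^(n−i)
p-value (one-sided, H₁ greater) = 0.00000
At α=0.01: p < α → reject H₀

reject H₀: yes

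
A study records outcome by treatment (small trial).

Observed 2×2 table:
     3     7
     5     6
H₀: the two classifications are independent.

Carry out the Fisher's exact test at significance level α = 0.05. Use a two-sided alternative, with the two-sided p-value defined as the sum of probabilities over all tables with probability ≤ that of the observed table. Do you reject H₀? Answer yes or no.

Margins: r₁=10, r₂=11, c₁=8, c₂=13, n=21
p_obs = C(10,3)·C(11,5)/C(21,8); sum pmf over tables with pmf ≤ p_obs
p-value (two-sided) = 0.65944
At α=0.05: p ≥ α → fail to reject H₀

reject H₀: no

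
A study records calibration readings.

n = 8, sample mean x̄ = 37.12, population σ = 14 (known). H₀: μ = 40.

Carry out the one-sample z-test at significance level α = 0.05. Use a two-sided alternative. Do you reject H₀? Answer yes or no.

SE = σ/√n = 14/√8 = 4.9497
z = (x̄−μ₀)/SE = (37.12−40)/4.9497 = -0.5818
p-value (two-sided) = 0.56067
At α=0.05: p ≥ α → fail to reject H₀

reject H₀: no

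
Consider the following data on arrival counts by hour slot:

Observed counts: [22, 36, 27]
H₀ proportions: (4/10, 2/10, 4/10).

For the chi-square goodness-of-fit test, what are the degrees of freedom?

degrees of freedom = 2

df = k − 1 = 3 − 1 = 2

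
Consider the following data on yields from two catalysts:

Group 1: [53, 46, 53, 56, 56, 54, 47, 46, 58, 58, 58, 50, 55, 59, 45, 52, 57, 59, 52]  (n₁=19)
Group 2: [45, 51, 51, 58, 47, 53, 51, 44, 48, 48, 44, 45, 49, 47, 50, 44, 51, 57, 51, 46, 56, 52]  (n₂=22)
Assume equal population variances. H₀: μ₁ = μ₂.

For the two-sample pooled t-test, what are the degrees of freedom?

df = n₁ + n₂ − 2 = 19 + 22 − 2 = 39

degrees of freedom = 39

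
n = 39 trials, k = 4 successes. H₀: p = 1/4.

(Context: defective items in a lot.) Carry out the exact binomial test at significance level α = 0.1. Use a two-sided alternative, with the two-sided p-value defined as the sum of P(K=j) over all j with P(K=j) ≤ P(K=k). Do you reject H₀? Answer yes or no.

Exact binomial: n=39, k=4, p₀=1/4=0.2500
P(X=j) = C(n,j)·p₀^j·(1−p₀)^(n−j); p = Σ P(X=j) over j with P(X=j) ≤ P(X=4)
p-value (two-sided) = 0.03982
At α=0.1: p < α → reject H₀

reject H₀: yes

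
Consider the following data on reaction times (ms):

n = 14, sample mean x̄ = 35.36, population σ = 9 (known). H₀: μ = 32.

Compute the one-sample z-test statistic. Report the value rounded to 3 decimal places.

SE = σ/√n = 9/√14 = 2.4054
z = (x̄−μ₀)/SE = (35.36−32)/2.4054 = 1.3969

test statistic = 1.397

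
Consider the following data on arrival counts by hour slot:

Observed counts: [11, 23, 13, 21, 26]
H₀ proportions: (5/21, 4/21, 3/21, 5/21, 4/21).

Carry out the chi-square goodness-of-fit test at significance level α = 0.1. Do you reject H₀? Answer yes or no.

reject H₀: yes

n = 94; E_i = n·p_i = [22.38, 17.90, 13.43, 22.38, 17.90]
χ² = (11−22.38)²/22.38 + (23−17.90)²/17.90 + (13−13.43)²/13.43 + (21−22.38)²/22.38 + (26−17.90)²/17.90 = 10.9963
df = 4
p-value (upper-tail) = 0.02661
At α=0.1: p < α → reject H₀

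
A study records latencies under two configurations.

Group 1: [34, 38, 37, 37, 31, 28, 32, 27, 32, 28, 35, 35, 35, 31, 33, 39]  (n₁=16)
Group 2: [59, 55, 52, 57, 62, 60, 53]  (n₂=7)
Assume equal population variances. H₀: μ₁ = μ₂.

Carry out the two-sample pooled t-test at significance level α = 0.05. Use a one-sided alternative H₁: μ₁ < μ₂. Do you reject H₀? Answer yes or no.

x̄₁=33.250, s₁=3.661, n₁=16
x̄₂=56.857, s₂=3.716, n₂=7
s_p² = [15·3.661² + 6·3.716²]/21 = 13.5170
SE = √(s_p²·(1/16+1/7)) = 1.6661
t = (33.250−56.857)/1.6661 = -14.1693
df = 21
p-value (one-sided, H₁ less) = 0.00000
At α=0.05: p < α → reject H₀

reject H₀: yes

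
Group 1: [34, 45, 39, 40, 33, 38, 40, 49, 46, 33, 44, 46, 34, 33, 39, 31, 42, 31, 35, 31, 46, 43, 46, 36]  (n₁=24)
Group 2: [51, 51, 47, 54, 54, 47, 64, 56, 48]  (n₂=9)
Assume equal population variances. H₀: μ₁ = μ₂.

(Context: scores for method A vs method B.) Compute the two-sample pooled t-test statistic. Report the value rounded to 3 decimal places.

test statistic = -6.112

x̄₁=38.917, s₁=5.748, n₁=24
x̄₂=52.444, s₂=5.411, n₂=9
s_p² = [23·5.748² + 8·5.411²]/31 = 32.0663
SE = √(s_p²·(1/24+1/9)) = 2.2134
t = (38.917−52.444)/2.2134 = -6.1118
df = 31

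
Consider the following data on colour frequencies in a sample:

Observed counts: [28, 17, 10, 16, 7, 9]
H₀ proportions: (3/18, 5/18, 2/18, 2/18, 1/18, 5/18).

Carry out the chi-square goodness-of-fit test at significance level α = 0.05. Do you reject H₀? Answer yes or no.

n = 87; E_i = n·p_i = [14.50, 24.17, 9.67, 9.67, 4.83, 24.17]
χ² = (28−14.50)²/14.50 + (17−24.17)²/24.17 + (10−9.67)²/9.67 + (16−9.67)²/9.67 + (7−4.83)²/4.83 + (9−24.17)²/24.17 = 29.3448
df = 5
p-value (upper-tail) = 0.00002
At α=0.05: p < α → reject H₀

reject H₀: yes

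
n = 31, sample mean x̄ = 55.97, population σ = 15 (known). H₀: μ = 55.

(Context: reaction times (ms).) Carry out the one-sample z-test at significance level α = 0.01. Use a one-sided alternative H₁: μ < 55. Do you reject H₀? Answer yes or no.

SE = σ/√n = 15/√31 = 2.6941
z = (x̄−μ₀)/SE = (55.97−55)/2.6941 = 0.3600
p-value (one-sided, H₁ less) = 0.64059
At α=0.01: p ≥ α → fail to reject H₀

reject H₀: no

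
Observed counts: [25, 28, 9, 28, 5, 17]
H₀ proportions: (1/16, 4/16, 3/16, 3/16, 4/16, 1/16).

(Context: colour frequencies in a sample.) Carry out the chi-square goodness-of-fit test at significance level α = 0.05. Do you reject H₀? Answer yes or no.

reject H₀: yes

n = 112; E_i = n·p_i = [7.00, 28.00, 21.00, 21.00, 28.00, 7.00]
χ² = (25−7.00)²/7.00 + (28−28.00)²/28.00 + (9−21.00)²/21.00 + (28−21.00)²/21.00 + (5−28.00)²/28.00 + (17−7.00)²/7.00 = 88.6548
df = 5
p-value (upper-tail) = 0.00000
At α=0.05: p < α → reject H₀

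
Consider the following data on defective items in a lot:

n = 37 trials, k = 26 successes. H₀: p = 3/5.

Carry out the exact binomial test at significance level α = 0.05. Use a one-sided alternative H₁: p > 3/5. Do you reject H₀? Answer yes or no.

Exact binomial: n=37, k=26, p₀=3/5=0.6000
P(X≥26) from Σ C(n,i)·p₀^i·(1−p₀)^(n−i)
p-value (one-sided, H₁ greater) = 0.13335
At α=0.05: p ≥ α → fail to reject H₀

reject H₀: no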